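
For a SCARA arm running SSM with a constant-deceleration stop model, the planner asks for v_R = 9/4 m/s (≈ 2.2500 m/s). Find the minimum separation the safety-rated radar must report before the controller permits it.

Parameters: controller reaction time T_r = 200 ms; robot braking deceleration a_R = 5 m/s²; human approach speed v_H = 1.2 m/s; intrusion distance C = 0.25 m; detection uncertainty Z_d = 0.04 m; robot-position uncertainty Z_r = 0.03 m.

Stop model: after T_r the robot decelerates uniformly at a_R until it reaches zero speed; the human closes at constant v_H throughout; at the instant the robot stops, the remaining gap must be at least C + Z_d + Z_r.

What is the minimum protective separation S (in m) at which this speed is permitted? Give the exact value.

T_s = v_R/a_R = (9/4)/5 = 0.4500 s
reaction-phase robot travel = 2.2500·0.2000 = 0.4500 m
robot under decel: 2.2500²/(2·5.0000) = 0.5062 m
human closes 1.2000·0.6500 = 0.7800 m
margins: 0.2500+0.0400+0.0300 = 0.3200 m
S_min ≈ 0.4500+0.5062+0.7800+0.3200  ⇒  S_min = 329/160 m

S_min = 329/160 m = 2.0562 m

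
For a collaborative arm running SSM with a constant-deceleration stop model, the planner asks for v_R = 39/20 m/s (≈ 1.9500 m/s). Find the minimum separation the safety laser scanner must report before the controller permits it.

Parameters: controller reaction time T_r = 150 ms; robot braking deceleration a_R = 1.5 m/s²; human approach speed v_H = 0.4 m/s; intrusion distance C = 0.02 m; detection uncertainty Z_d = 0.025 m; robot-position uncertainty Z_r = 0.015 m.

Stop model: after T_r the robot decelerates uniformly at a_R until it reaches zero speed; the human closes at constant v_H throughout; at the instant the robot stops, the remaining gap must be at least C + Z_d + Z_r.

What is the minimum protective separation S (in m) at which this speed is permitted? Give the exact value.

S_min = 11/5 m = 2.2000 m

stop time T_s = (39/20)/(3/2) = 1.3000 s
reaction-phase robot travel = 1.9500·0.1500 = 0.2925 m
robot under decel: 1.9500²/(2·1.5000) = 1.2675 m
human over T_r+T_s: 0.4000·(0.1500+1.3000) = 0.5800 m
residual clearance needed = 0.0200+0.0250+0.0150 = 0.0600 m
S_min ≈ 0.2925+1.2675+0.5800+0.0600  ⇒  S_min = 11/5 m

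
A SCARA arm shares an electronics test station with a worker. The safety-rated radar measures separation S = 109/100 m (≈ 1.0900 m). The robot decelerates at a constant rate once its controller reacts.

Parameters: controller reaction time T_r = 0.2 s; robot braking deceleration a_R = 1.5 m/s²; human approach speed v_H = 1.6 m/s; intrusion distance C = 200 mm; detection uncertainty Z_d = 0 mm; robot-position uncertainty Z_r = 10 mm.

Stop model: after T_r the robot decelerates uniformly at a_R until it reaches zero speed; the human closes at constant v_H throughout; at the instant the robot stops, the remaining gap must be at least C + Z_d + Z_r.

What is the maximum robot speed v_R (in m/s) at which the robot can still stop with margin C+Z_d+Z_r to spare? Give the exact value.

v_R_max = 2/5 m/s = 0.4000 m/s

quadratic (1/3)·v² + (19/15)·v + (-14/25) = 0
  disc = (19/15)² − 4·(1/3)·(-14/25) = 529/225 ; √disc = 23/15
  v_R = (−(19/15) + 23/15) / (2·(1/3)) = 2/5 m/s
check:
T_s = v_R/a_R = (2/5)/(3/2) = 0.2667 s
reaction-phase robot travel = 0.4000·0.2000 = 0.0800 m
braking distance = 0.4000²/(2·1.5000) = 0.0533 m
human closes 1.6000·0.4667 = 0.7467 m
residual clearance needed = 0.2000+0.0000+0.0100 = 0.2100 m
sum ≈ 0.0800+0.0533+0.7467+0.2100 ≈ 1.0900 m = S ✓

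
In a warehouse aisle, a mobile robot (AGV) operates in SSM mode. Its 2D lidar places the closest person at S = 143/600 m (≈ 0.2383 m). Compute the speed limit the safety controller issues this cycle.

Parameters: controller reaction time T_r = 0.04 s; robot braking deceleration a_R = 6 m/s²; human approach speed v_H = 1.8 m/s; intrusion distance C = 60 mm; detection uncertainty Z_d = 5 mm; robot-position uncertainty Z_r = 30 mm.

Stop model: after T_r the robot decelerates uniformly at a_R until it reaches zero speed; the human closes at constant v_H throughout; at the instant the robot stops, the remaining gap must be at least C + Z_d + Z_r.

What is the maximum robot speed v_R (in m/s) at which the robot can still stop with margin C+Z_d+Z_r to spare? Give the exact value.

v_R_max = 1/5 m/s = 0.2000 m/s

at the boundary: (1/12)·v² + (17/50)·v + (-107/1500) = 0
  disc = (17/50)² − 4·(1/12)·(-107/1500) = 784/5625 ; √disc = 28/75
  v_R = (−(17/50) + 28/75) / (2·(1/12)) = 1/5 m/s
check:
T_s = v_R/a_R = (1/5)/6 = 0.0333 s
robot in T_r: 0.2000·0.0400 = 0.0080 m
braking distance = 0.2000²/(2·6.0000) = 0.0033 m
human over T_r+T_s: 1.8000·(0.0400+0.0333) = 0.1320 m
margins: 0.0600+0.0050+0.0300 = 0.0950 m
sum ≈ 0.0080+0.0033+0.1320+0.0950 ≈ 0.2383 m = S ✓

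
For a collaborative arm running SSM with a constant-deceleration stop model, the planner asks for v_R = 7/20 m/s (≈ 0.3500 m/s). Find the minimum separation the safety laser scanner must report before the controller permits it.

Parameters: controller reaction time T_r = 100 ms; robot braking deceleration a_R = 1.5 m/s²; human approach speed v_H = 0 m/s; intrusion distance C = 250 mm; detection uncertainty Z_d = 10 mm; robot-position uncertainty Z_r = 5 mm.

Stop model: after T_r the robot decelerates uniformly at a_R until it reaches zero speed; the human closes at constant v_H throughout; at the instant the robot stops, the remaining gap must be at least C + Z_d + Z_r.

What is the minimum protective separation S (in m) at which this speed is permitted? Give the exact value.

T_s = v_R/a_R = (7/20)/(3/2) = 0.2333 s
reaction-phase robot travel = 0.3500·0.1000 = 0.0350 m
robot under decel: 0.3500²/(2·1.5000) = 0.0408 m
human closes 0.0000·0.3333 = 0.0000 m
margins: 0.2500+0.0100+0.0050 = 0.2650 m
S_min ≈ 0.0350+0.0408+0.0000+0.2650  ⇒  S_min = 409/1200 m

S_min = 409/1200 m = 0.3408 m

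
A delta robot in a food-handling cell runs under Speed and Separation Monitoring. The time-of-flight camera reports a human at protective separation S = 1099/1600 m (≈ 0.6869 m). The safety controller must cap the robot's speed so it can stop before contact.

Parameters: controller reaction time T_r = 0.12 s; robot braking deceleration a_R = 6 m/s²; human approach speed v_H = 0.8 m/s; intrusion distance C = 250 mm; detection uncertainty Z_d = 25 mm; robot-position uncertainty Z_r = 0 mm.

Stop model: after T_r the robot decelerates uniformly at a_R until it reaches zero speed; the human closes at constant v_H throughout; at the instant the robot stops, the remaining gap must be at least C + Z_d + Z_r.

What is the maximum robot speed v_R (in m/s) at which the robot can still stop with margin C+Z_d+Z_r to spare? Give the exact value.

quadratic (1/12)·v² + (19/75)·v + (-2527/8000) = 0
  disc = (19/75)² − 4·(1/12)·(-2527/8000) = 61009/360000 ; √disc = 247/600
  v_R = (−(19/75) + 247/600) / (2·(1/12)) = 19/20 m/s
check:
braking lasts T_s = (19/20)/6 = 0.1583 s
robot in T_r: 0.9500·0.1200 = 0.1140 m
braking distance = 0.9500²/(2·6.0000) = 0.0752 m
human closes 0.8000·0.2783 = 0.2227 m
residual clearance needed = 0.2500+0.0250+0.0000 = 0.2750 m
sum ≈ 0.1140+0.0752+0.2227+0.2750 ≈ 0.6869 m = S ✓

v_R_max = 19/20 m/s = 0.9500 m/s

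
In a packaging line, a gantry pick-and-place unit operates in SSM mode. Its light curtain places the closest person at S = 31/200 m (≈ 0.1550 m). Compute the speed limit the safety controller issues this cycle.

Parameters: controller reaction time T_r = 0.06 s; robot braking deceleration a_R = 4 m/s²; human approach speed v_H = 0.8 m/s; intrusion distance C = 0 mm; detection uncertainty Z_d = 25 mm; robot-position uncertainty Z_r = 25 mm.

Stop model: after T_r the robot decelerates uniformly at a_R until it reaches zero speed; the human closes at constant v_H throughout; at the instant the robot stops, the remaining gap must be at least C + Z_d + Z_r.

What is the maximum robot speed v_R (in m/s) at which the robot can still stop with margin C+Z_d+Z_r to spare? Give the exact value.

v_R_max = 1/5 m/s = 0.2000 m/s

quadratic (1/8)·v² + (13/50)·v + (-57/1000) = 0
  disc = (13/50)² − 4·(1/8)·(-57/1000) = 961/10000 ; √disc = 31/100
  v_R = (−(13/50) + 31/100) / (2·(1/8)) = 1/5 m/s
check:
braking lasts T_s = (1/5)/4 = 0.0500 s
robot in T_r: 0.2000·0.0600 = 0.0120 m
braking distance = 0.2000²/(2·4.0000) = 0.0050 m
human over T_r+T_s: 0.8000·(0.0600+0.0500) = 0.0880 m
C+Z_d+Z_r = 0.0000+0.0250+0.0250 = 0.0500 m
sum ≈ 0.0120+0.0050+0.0880+0.0500 ≈ 0.1550 m = S ✓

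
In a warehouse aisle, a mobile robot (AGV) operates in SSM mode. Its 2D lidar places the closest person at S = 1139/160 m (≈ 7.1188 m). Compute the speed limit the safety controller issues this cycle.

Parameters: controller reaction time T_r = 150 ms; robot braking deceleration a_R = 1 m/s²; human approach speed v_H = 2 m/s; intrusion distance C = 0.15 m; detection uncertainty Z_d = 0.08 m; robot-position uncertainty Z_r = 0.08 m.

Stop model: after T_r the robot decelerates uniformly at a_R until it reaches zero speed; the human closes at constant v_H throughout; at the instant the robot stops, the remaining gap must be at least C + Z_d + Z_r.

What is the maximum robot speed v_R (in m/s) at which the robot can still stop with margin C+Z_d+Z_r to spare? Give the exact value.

v_R_max = 41/20 m/s = 2.0500 m/s

collect terms ⇒ (1/2)·v_R² + (43/20)·v_R + (-5207/800) = 0
  disc = (43/20)² − 4·(1/2)·(-5207/800) = 441/25 ; √disc = 21/5
  v_R = (−(43/20) + 21/5) / (2·(1/2)) = 41/20 m/s
check:
T_s = v_R/a_R = (41/20)/1 = 2.0500 s
reaction-phase robot travel = 2.0500·0.1500 = 0.3075 m
braking distance = 2.0500²/(2·1.0000) = 2.1012 m
person approaches 2.0000·(0.1500+2.0500) = 4.4000 m
C+Z_d+Z_r = 0.1500+0.0800+0.0800 = 0.3100 m
sum ≈ 0.3075+2.1012+4.4000+0.3100 ≈ 7.1188 m = S ✓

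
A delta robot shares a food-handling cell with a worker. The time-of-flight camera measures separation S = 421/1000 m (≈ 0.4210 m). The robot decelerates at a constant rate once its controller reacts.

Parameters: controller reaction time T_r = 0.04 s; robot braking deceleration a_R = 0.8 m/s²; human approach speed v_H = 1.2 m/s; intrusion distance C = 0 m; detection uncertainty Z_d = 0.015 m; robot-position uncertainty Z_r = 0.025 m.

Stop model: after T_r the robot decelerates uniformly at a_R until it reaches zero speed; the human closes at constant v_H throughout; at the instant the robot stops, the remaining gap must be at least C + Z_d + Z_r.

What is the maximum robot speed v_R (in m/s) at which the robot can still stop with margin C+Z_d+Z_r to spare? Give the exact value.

at the boundary: (5/8)·v² + (77/50)·v + (-333/1000) = 0
  disc = (77/50)² − 4·(5/8)·(-333/1000) = 32041/10000 ; √disc = 179/100
  v_R = (−(77/50) + 179/100) / (2·(5/8)) = 1/5 m/s
check:
braking lasts T_s = (1/5)/(4/5) = 0.2500 s
robot covers v_R·T_r = 0.2000·0.0400 = 0.0080 m before braking
robot covers 0.2000·0.2500 − ½·0.8000·0.2500² = 0.0250 m while stopping
human closes 1.2000·0.2900 = 0.3480 m
residual clearance needed = 0.0000+0.0150+0.0250 = 0.0400 m
sum ≈ 0.0080+0.0250+0.3480+0.0400 ≈ 0.4210 m = S ✓

v_R_max = 1/5 m/s = 0.2000 m/s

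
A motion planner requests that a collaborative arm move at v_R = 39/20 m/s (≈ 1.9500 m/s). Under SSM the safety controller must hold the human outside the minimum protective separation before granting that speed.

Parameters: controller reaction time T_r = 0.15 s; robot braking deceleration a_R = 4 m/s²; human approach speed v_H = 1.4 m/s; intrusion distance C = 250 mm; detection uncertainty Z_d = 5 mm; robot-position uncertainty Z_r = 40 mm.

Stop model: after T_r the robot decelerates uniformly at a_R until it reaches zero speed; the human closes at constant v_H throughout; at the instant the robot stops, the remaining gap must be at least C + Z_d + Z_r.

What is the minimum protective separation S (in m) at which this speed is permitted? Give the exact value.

S_min = 6257/3200 m = 1.9553 m

braking lasts T_s = (39/20)/4 = 0.4875 s
reaction-phase robot travel = 1.9500·0.1500 = 0.2925 m
robot under decel: 1.9500²/(2·4.0000) = 0.4753 m
person approaches 1.4000·(0.1500+0.4875) = 0.8925 m
C+Z_d+Z_r = 0.2500+0.0050+0.0400 = 0.2950 m
S_min ≈ 0.2925+0.4753+0.8925+0.2950  ⇒  S_min = 6257/3200 m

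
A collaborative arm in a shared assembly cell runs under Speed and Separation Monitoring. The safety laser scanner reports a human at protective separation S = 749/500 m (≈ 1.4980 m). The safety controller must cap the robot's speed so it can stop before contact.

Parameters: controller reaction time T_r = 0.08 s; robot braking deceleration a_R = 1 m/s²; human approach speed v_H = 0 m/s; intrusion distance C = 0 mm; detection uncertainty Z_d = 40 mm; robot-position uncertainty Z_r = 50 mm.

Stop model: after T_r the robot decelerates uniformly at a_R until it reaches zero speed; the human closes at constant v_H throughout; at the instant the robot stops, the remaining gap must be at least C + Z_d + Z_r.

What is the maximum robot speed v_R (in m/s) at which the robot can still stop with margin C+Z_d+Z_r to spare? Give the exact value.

collect terms ⇒ (1/2)·v_R² + (2/25)·v_R + (-176/125) = 0
  disc = (2/25)² − 4·(1/2)·(-176/125) = 1764/625 ; √disc = 42/25
  v_R = (−(2/25) + 42/25) / (2·(1/2)) = 8/5 m/s
check:
T_s = v_R/a_R = (8/5)/1 = 1.6000 s
reaction-phase robot travel = 1.6000·0.0800 = 0.1280 m
braking distance = 1.6000²/(2·1.0000) = 1.2800 m
human closes 0.0000·1.6800 = 0.0000 m
residual clearance needed = 0.0000+0.0400+0.0500 = 0.0900 m
sum ≈ 0.1280+1.2800+0.0000+0.0900 ≈ 1.4980 m = S ✓

v_R_max = 8/5 m/s = 1.6000 m/s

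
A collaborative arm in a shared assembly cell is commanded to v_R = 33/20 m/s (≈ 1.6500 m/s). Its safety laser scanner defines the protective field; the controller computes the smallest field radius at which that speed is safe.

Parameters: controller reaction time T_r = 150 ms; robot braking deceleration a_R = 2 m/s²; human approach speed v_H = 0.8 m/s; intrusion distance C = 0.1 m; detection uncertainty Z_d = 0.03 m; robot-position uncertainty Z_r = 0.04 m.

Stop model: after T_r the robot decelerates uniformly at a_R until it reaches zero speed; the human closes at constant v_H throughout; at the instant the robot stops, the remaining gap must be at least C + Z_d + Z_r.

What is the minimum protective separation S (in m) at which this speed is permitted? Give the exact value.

S_min = 601/320 m = 1.8781 m

braking lasts T_s = (33/20)/2 = 0.8250 s
robot covers v_R·T_r = 1.6500·0.1500 = 0.2475 m before braking
robot under decel: 1.6500²/(2·2.0000) = 0.6806 m
human closes 0.8000·0.9750 = 0.7800 m
residual clearance needed = 0.1000+0.0300+0.0400 = 0.1700 m
S_min ≈ 0.2475+0.6806+0.7800+0.1700  ⇒  S_min = 601/320 m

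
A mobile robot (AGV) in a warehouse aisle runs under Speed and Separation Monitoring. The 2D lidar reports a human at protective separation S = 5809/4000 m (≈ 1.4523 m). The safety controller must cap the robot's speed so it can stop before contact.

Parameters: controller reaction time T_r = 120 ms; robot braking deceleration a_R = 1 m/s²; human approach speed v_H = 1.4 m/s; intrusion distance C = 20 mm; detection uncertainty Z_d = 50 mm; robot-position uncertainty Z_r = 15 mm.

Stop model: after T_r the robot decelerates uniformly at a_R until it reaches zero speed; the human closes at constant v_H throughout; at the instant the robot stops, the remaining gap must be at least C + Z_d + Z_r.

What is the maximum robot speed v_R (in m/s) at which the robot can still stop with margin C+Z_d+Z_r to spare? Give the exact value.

quadratic (1/2)·v² + (38/25)·v + (-4797/4000) = 0
  disc = (38/25)² − 4·(1/2)·(-4797/4000) = 47089/10000 ; √disc = 217/100
  v_R = (−(38/25) + 217/100) / (2·(1/2)) = 13/20 m/s
check:
stop time T_s = (13/20)/1 = 0.6500 s
robot covers v_R·T_r = 0.6500·0.1200 = 0.0780 m before braking
braking distance = 0.6500²/(2·1.0000) = 0.2112 m
human closes 1.4000·0.7700 = 1.0780 m
margins: 0.0200+0.0500+0.0150 = 0.0850 m
sum ≈ 0.0780+0.2112+1.0780+0.0850 ≈ 1.4523 m = S ✓

v_R_max = 13/20 m/s = 0.6500 m/s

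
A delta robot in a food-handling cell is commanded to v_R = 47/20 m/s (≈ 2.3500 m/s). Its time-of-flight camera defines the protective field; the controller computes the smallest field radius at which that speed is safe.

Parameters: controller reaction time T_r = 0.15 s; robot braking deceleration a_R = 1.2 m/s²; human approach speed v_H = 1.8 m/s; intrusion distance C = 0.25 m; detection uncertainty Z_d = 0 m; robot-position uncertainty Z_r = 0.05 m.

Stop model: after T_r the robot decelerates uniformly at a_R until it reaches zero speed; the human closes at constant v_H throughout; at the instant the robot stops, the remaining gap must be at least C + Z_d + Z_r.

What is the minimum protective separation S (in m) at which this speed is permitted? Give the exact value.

T_s = v_R/a_R = (47/20)/(6/5) = 1.9583 s
robot covers v_R·T_r = 2.3500·0.1500 = 0.3525 m before braking
braking distance = 2.3500²/(2·1.2000) = 2.3010 m
human over T_r+T_s: 1.8000·(0.1500+1.9583) = 3.7950 m
C+Z_d+Z_r = 0.2500+0.0000+0.0500 = 0.3000 m
S_min ≈ 0.3525+2.3010+3.7950+0.3000  ⇒  S_min = 32393/4800 m

S_min = 32393/4800 m = 6.7485 m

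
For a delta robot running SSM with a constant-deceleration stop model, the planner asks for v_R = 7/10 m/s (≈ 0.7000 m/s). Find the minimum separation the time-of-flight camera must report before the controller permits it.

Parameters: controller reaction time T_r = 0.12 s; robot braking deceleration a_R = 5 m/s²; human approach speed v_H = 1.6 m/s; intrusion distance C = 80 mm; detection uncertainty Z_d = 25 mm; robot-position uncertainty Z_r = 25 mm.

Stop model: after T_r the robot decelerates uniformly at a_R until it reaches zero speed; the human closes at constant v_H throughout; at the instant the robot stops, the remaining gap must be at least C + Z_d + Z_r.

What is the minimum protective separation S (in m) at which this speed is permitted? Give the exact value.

braking lasts T_s = (7/10)/5 = 0.1400 s
robot covers v_R·T_r = 0.7000·0.1200 = 0.0840 m before braking
braking distance = 0.7000²/(2·5.0000) = 0.0490 m
human over T_r+T_s: 1.6000·(0.1200+0.1400) = 0.4160 m
residual clearance needed = 0.0800+0.0250+0.0250 = 0.1300 m
S_min ≈ 0.0840+0.0490+0.4160+0.1300  ⇒  S_min = 679/1000 m

S_min = 679/1000 m = 0.6790 m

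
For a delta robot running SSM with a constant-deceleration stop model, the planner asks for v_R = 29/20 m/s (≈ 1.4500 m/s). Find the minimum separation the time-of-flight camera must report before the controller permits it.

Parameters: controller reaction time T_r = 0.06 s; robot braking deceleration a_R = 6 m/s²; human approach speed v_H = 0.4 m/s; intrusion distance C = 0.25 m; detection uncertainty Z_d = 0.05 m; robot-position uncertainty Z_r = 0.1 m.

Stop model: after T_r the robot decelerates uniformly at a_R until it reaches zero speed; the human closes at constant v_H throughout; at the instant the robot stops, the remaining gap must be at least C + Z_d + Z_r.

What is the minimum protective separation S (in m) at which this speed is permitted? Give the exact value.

braking lasts T_s = (29/20)/6 = 0.2417 s
robot covers v_R·T_r = 1.4500·0.0600 = 0.0870 m before braking
robot under decel: 1.4500²/(2·6.0000) = 0.1752 m
person approaches 0.4000·(0.0600+0.2417) = 0.1207 m
residual clearance needed = 0.2500+0.0500+0.1000 = 0.4000 m
S_min ≈ 0.0870+0.1752+0.1207+0.4000  ⇒  S_min = 6263/8000 m

S_min = 6263/8000 m = 0.7829 m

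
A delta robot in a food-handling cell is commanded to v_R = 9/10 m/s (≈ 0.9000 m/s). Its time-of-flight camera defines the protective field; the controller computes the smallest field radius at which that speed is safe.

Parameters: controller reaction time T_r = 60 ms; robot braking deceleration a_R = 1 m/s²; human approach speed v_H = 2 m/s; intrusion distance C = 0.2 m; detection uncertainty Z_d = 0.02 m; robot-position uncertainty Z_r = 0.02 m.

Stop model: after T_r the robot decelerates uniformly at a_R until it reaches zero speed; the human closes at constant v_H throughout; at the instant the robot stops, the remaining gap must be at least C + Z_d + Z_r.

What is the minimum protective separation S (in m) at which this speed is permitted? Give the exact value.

S_min = 2619/1000 m = 2.6190 m

braking lasts T_s = (9/10)/1 = 0.9000 s
reaction-phase robot travel = 0.9000·0.0600 = 0.0540 m
braking distance = 0.9000²/(2·1.0000) = 0.4050 m
human over T_r+T_s: 2.0000·(0.0600+0.9000) = 1.9200 m
C+Z_d+Z_r = 0.2000+0.0200+0.0200 = 0.2400 m
S_min ≈ 0.0540+0.4050+1.9200+0.2400  ⇒  S_min = 2619/1000 m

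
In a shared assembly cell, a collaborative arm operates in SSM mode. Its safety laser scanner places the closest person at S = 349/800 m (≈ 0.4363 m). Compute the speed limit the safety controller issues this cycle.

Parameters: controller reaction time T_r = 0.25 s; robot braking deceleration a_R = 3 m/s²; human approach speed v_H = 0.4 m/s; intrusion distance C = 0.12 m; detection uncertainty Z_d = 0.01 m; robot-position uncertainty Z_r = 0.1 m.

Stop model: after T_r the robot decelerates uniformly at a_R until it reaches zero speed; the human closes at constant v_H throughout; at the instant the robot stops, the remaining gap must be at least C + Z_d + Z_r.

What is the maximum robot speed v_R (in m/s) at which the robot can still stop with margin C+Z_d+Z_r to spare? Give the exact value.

v_R_max = 1/4 m/s = 0.2500 m/s

at the boundary: (1/6)·v² + (23/60)·v + (-17/160) = 0
  disc = (23/60)² − 4·(1/6)·(-17/160) = 49/225 ; √disc = 7/15
  v_R = (−(23/60) + 7/15) / (2·(1/6)) = 1/4 m/s
check:
braking lasts T_s = (1/4)/3 = 0.0833 s
robot covers v_R·T_r = 0.2500·0.2500 = 0.0625 m before braking
robot under decel: 0.2500²/(2·3.0000) = 0.0104 m
human over T_r+T_s: 0.4000·(0.2500+0.0833) = 0.1333 m
C+Z_d+Z_r = 0.1200+0.0100+0.1000 = 0.2300 m
sum ≈ 0.0625+0.0104+0.1333+0.2300 ≈ 0.4363 m = S ✓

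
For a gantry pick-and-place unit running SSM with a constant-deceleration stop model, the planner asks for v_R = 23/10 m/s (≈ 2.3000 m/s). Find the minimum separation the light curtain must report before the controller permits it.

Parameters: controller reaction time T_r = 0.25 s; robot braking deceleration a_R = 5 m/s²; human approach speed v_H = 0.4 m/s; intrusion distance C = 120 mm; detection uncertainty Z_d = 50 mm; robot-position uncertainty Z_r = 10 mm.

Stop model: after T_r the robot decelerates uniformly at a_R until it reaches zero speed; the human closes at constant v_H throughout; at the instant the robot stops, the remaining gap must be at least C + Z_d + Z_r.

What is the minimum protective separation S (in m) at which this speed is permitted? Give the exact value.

S_min = 196/125 m = 1.5680 m

stop time T_s = (23/10)/5 = 0.4600 s
robot covers v_R·T_r = 2.3000·0.2500 = 0.5750 m before braking
braking distance = 2.3000²/(2·5.0000) = 0.5290 m
human closes 0.4000·0.7100 = 0.2840 m
C+Z_d+Z_r = 0.1200+0.0500+0.0100 = 0.1800 m
S_min ≈ 0.5750+0.5290+0.2840+0.1800  ⇒  S_min = 196/125 m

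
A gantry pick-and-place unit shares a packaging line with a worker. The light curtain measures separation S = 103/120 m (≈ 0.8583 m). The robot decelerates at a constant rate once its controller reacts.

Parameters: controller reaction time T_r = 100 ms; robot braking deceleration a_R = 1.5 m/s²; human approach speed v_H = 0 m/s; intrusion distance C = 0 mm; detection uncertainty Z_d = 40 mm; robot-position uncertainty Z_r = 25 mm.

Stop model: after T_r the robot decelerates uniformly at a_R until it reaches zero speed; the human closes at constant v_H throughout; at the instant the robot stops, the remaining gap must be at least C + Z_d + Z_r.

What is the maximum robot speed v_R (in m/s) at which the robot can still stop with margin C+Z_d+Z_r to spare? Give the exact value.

v_R_max = 7/5 m/s = 1.4000 m/s

at the boundary: (1/3)·v² + (1/10)·v + (-119/150) = 0
  disc = (1/10)² − 4·(1/3)·(-119/150) = 961/900 ; √disc = 31/30
  v_R = (−(1/10) + 31/30) / (2·(1/3)) = 7/5 m/s
check:
braking lasts T_s = (7/5)/(3/2) = 0.9333 s
robot covers v_R·T_r = 1.4000·0.1000 = 0.1400 m before braking
robot covers 1.4000·0.9333 − ½·1.5000·0.9333² = 0.6533 m while stopping
human closes 0.0000·1.0333 = 0.0000 m
C+Z_d+Z_r = 0.0000+0.0400+0.0250 = 0.0650 m
sum ≈ 0.1400+0.6533+0.0000+0.0650 ≈ 0.8583 m = S ✓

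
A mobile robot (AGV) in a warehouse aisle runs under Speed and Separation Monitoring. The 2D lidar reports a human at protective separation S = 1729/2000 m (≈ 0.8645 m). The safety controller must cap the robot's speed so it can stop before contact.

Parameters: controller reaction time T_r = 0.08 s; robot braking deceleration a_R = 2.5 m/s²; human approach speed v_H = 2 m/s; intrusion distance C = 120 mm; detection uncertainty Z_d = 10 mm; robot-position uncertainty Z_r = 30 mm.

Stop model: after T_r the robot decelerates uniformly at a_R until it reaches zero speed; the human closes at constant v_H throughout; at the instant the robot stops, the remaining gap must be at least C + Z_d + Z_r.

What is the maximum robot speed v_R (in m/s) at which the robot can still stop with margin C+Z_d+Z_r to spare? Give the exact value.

v_R_max = 11/20 m/s = 0.5500 m/s

quadratic (1/5)·v² + (22/25)·v + (-1089/2000) = 0
  disc = (22/25)² − 4·(1/5)·(-1089/2000) = 121/100 ; √disc = 11/10
  v_R = (−(22/25) + 11/10) / (2·(1/5)) = 11/20 m/s
check:
stop time T_s = (11/20)/(5/2) = 0.2200 s
reaction-phase robot travel = 0.5500·0.0800 = 0.0440 m
braking distance = 0.5500²/(2·2.5000) = 0.0605 m
human closes 2.0000·0.3000 = 0.6000 m
margins: 0.1200+0.0100+0.0300 = 0.1600 m
sum ≈ 0.0440+0.0605+0.6000+0.1600 ≈ 0.8645 m = S ✓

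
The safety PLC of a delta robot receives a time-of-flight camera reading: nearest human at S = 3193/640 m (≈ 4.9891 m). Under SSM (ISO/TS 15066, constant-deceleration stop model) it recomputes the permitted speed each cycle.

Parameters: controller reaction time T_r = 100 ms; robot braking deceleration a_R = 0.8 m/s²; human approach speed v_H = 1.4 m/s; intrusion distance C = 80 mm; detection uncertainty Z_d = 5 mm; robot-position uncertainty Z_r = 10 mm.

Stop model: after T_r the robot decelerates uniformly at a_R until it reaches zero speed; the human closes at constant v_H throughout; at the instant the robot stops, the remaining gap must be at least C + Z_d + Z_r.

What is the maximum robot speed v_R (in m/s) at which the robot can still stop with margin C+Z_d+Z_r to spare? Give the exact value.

collect terms ⇒ (5/8)·v_R² + (37/20)·v_R + (-15213/3200) = 0
  disc = (37/20)² − 4·(5/8)·(-15213/3200) = 97969/6400 ; √disc = 313/80
  v_R = (−(37/20) + 313/80) / (2·(5/8)) = 33/20 m/s
check:
stop time T_s = (33/20)/(4/5) = 2.0625 s
reaction-phase robot travel = 1.6500·0.1000 = 0.1650 m
robot under decel: 1.6500²/(2·0.8000) = 1.7016 m
person approaches 1.4000·(0.1000+2.0625) = 3.0275 m
residual clearance needed = 0.0800+0.0050+0.0100 = 0.0950 m
sum ≈ 0.1650+1.7016+3.0275+0.0950 ≈ 4.9891 m = S ✓

v_R_max = 33/20 m/s = 1.6500 m/s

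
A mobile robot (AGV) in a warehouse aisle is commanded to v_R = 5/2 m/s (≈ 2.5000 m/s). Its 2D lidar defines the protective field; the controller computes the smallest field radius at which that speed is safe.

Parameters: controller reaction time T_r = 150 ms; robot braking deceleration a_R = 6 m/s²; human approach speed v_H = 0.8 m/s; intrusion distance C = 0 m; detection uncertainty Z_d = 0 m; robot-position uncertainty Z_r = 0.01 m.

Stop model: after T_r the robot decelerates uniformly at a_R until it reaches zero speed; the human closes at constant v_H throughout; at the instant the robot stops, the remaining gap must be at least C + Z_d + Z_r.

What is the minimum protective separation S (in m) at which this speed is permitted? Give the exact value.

S_min = 1631/1200 m = 1.3592 m

T_s = v_R/a_R = (5/2)/6 = 0.4167 s
robot covers v_R·T_r = 2.5000·0.1500 = 0.3750 m before braking
robot under decel: 2.5000²/(2·6.0000) = 0.5208 m
human over T_r+T_s: 0.8000·(0.1500+0.4167) = 0.4533 m
residual clearance needed = 0.0000+0.0000+0.0100 = 0.0100 m
S_min ≈ 0.3750+0.5208+0.4533+0.0100  ⇒  S_min = 1631/1200 m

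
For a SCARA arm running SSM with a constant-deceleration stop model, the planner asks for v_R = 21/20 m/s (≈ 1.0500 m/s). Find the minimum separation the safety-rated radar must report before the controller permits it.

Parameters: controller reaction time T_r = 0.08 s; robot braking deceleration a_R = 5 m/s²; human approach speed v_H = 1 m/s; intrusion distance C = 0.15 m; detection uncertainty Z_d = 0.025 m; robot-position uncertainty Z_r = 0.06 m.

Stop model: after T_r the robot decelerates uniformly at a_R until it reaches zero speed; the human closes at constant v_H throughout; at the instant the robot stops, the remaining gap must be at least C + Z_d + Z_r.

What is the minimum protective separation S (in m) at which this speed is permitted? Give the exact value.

T_s = v_R/a_R = (21/20)/5 = 0.2100 s
reaction-phase robot travel = 1.0500·0.0800 = 0.0840 m
braking distance = 1.0500²/(2·5.0000) = 0.1103 m
human over T_r+T_s: 1.0000·(0.0800+0.2100) = 0.2900 m
margins: 0.1500+0.0250+0.0600 = 0.2350 m
S_min ≈ 0.0840+0.1103+0.2900+0.2350  ⇒  S_min = 2877/4000 m

S_min = 2877/4000 m = 0.7192 m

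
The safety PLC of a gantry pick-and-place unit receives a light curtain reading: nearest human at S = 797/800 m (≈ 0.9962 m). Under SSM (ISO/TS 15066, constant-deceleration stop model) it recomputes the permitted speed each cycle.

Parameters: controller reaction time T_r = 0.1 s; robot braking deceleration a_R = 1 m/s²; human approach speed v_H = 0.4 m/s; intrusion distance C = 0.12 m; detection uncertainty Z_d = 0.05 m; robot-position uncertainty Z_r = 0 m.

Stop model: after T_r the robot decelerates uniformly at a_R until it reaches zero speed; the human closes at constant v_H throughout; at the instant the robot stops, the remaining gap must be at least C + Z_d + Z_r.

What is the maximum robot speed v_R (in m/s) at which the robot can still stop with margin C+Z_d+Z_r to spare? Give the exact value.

quadratic (1/2)·v² + (1/2)·v + (-629/800) = 0
  disc = (1/2)² − 4·(1/2)·(-629/800) = 729/400 ; √disc = 27/20
  v_R = (−(1/2) + 27/20) / (2·(1/2)) = 17/20 m/s
check:
stop time T_s = (17/20)/1 = 0.8500 s
robot in T_r: 0.8500·0.1000 = 0.0850 m
robot covers 0.8500·0.8500 − ½·1.0000·0.8500² = 0.3613 m while stopping
human closes 0.4000·0.9500 = 0.3800 m
margins: 0.1200+0.0500+0.0000 = 0.1700 m
sum ≈ 0.0850+0.3613+0.3800+0.1700 ≈ 0.9962 m = S ✓

v_R_max = 17/20 m/s = 0.8500 m/s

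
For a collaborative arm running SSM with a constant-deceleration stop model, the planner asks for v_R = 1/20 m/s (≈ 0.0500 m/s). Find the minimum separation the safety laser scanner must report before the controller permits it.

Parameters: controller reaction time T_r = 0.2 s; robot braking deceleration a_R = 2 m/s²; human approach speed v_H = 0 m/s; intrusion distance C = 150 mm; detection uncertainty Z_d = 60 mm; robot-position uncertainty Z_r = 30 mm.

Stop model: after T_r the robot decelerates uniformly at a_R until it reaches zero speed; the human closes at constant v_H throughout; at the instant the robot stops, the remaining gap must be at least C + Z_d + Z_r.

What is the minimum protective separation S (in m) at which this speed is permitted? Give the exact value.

S_min = 401/1600 m = 0.2506 m

stop time T_s = (1/20)/2 = 0.0250 s
reaction-phase robot travel = 0.0500·0.2000 = 0.0100 m
robot covers 0.0500·0.0250 − ½·2.0000·0.0250² = 0.0006 m while stopping
person approaches 0.0000·(0.2000+0.0250) = 0.0000 m
margins: 0.1500+0.0600+0.0300 = 0.2400 m
S_min ≈ 0.0100+0.0006+0.0000+0.2400  ⇒  S_min = 401/1600 m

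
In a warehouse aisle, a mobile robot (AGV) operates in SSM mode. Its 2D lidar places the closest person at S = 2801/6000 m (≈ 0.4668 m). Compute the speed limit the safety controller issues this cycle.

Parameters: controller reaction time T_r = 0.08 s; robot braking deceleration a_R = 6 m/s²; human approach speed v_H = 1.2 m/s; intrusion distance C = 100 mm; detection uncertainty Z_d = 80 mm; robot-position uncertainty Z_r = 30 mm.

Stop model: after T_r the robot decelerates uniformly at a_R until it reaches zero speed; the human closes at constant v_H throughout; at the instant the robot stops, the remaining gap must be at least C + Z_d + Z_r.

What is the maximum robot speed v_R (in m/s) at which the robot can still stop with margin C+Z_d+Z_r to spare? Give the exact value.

v_R_max = 1/2 m/s = 0.5000 m/s

quadratic (1/12)·v² + (7/25)·v + (-193/1200) = 0
  disc = (7/25)² − 4·(1/12)·(-193/1200) = 11881/90000 ; √disc = 109/300
  v_R = (−(7/25) + 109/300) / (2·(1/12)) = 1/2 m/s
check:
braking lasts T_s = (1/2)/6 = 0.0833 s
robot covers v_R·T_r = 0.5000·0.0800 = 0.0400 m before braking
robot covers 0.5000·0.0833 − ½·6.0000·0.0833² = 0.0208 m while stopping
human over T_r+T_s: 1.2000·(0.0800+0.0833) = 0.1960 m
C+Z_d+Z_r = 0.1000+0.0800+0.0300 = 0.2100 m
sum ≈ 0.0400+0.0208+0.1960+0.2100 ≈ 0.4668 m = S ✓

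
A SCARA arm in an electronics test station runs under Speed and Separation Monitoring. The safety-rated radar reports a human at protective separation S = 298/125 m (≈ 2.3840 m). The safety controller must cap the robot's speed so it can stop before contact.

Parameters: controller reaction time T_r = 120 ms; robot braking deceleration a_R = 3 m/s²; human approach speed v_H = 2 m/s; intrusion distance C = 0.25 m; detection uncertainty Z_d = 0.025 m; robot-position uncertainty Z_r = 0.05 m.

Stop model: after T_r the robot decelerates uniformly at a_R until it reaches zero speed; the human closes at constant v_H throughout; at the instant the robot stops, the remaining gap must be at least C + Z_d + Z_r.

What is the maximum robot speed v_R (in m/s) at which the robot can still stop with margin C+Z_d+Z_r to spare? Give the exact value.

quadratic (1/6)·v² + (59/75)·v + (-1819/1000) = 0
  disc = (59/75)² − 4·(1/6)·(-1819/1000) = 41209/22500 ; √disc = 203/150
  v_R = (−(59/75) + 203/150) / (2·(1/6)) = 17/10 m/s
check:
stop time T_s = (17/10)/3 = 0.5667 s
reaction-phase robot travel = 1.7000·0.1200 = 0.2040 m
robot covers 1.7000·0.5667 − ½·3.0000·0.5667² = 0.4817 m while stopping
human over T_r+T_s: 2.0000·(0.1200+0.5667) = 1.3733 m
residual clearance needed = 0.2500+0.0250+0.0500 = 0.3250 m
sum ≈ 0.2040+0.4817+1.3733+0.3250 ≈ 2.3840 m = S ✓

v_R_max = 17/10 m/s = 1.7000 m/s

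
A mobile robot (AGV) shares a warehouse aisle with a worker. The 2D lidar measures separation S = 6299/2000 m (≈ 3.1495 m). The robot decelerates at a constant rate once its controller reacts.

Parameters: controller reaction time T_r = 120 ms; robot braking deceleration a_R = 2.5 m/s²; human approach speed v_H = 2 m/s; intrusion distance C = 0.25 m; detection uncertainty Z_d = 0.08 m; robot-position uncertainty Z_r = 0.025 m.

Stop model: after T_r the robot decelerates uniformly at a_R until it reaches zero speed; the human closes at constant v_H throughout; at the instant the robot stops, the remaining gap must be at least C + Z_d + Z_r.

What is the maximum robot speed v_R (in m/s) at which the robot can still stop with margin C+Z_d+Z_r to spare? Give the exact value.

v_R_max = 39/20 m/s = 1.9500 m/s

collect terms ⇒ (1/5)·v_R² + (23/25)·v_R + (-5109/2000) = 0
  disc = (23/25)² − 4·(1/5)·(-5109/2000) = 289/100 ; √disc = 17/10
  v_R = (−(23/25) + 17/10) / (2·(1/5)) = 39/20 m/s
check:
braking lasts T_s = (39/20)/(5/2) = 0.7800 s
robot in T_r: 1.9500·0.1200 = 0.2340 m
braking distance = 1.9500²/(2·2.5000) = 0.7605 m
human closes 2.0000·0.9000 = 1.8000 m
margins: 0.2500+0.0800+0.0250 = 0.3550 m
sum ≈ 0.2340+0.7605+1.8000+0.3550 ≈ 3.1495 m = S ✓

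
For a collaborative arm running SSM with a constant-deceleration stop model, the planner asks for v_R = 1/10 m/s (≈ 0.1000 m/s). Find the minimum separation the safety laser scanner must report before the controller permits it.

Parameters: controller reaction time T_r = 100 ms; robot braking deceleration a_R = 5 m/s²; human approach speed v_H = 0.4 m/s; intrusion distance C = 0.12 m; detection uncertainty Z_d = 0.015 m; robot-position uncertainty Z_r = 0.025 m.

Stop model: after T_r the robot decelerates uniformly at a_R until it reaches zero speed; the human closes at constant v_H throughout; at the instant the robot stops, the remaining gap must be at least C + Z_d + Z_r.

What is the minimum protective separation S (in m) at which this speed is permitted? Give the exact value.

S_min = 219/1000 m = 0.2190 m

stop time T_s = (1/10)/5 = 0.0200 s
reaction-phase robot travel = 0.1000·0.1000 = 0.0100 m
braking distance = 0.1000²/(2·5.0000) = 0.0010 m
human over T_r+T_s: 0.4000·(0.1000+0.0200) = 0.0480 m
C+Z_d+Z_r = 0.1200+0.0150+0.0250 = 0.1600 m
S_min ≈ 0.0100+0.0010+0.0480+0.1600  ⇒  S_min = 219/1000 m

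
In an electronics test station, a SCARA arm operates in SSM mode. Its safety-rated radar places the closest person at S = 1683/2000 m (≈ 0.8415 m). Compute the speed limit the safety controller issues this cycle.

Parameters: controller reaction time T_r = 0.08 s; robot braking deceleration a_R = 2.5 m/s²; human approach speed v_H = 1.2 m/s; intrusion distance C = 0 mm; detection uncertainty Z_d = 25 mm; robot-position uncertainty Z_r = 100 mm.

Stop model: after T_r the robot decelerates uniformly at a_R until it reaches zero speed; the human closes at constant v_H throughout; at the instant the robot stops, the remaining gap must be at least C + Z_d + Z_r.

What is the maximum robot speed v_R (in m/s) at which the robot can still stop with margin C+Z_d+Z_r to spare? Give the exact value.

v_R_max = 17/20 m/s = 0.8500 m/s

at the boundary: (1/5)·v² + (14/25)·v + (-1241/2000) = 0
  disc = (14/25)² − 4·(1/5)·(-1241/2000) = 81/100 ; √disc = 9/10
  v_R = (−(14/25) + 9/10) / (2·(1/5)) = 17/20 m/s
check:
T_s = v_R/a_R = (17/20)/(5/2) = 0.3400 s
reaction-phase robot travel = 0.8500·0.0800 = 0.0680 m
braking distance = 0.8500²/(2·2.5000) = 0.1445 m
person approaches 1.2000·(0.0800+0.3400) = 0.5040 m
margins: 0.0000+0.0250+0.1000 = 0.1250 m
sum ≈ 0.0680+0.1445+0.5040+0.1250 ≈ 0.8415 m = S ✓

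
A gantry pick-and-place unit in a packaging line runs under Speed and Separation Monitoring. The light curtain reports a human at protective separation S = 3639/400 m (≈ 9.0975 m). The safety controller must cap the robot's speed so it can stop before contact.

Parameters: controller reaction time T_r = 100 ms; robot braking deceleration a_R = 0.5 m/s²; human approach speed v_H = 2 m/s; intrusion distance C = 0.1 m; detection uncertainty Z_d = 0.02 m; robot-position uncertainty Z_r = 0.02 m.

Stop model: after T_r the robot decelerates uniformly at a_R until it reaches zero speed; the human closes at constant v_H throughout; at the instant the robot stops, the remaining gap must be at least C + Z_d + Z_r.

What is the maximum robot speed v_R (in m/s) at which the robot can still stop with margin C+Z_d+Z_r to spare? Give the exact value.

v_R_max = 31/20 m/s = 1.5500 m/s

at the boundary: (1)·v² + (41/10)·v + (-3503/400) = 0
  disc = (41/10)² − 4·(1)·(-3503/400) = 1296/25 ; √disc = 36/5
  v_R = (−(41/10) + 36/5) / (2·(1)) = 31/20 m/s
check:
T_s = v_R/a_R = (31/20)/(1/2) = 3.1000 s
reaction-phase robot travel = 1.5500·0.1000 = 0.1550 m
robot under decel: 1.5500²/(2·0.5000) = 2.4025 m
human closes 2.0000·3.2000 = 6.4000 m
C+Z_d+Z_r = 0.1000+0.0200+0.0200 = 0.1400 m
sum ≈ 0.1550+2.4025+6.4000+0.1400 ≈ 9.0975 m = S ✓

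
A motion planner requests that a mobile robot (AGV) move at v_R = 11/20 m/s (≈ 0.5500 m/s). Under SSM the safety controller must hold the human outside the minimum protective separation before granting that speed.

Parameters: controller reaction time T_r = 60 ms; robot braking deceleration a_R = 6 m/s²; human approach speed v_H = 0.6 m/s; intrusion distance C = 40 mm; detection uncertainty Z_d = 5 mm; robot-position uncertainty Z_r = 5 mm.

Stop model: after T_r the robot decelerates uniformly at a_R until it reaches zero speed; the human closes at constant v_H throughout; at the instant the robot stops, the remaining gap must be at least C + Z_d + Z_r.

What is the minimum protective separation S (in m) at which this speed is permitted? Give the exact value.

braking lasts T_s = (11/20)/6 = 0.0917 s
reaction-phase robot travel = 0.5500·0.0600 = 0.0330 m
braking distance = 0.5500²/(2·6.0000) = 0.0252 m
human closes 0.6000·0.1517 = 0.0910 m
margins: 0.0400+0.0050+0.0050 = 0.0500 m
S_min ≈ 0.0330+0.0252+0.0910+0.0500  ⇒  S_min = 4781/24000 m

S_min = 4781/24000 m = 0.1992 m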